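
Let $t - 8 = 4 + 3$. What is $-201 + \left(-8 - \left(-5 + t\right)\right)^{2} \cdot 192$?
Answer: $62007$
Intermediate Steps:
$t = 15$ ($t = 8 + \left(4 + 3\right) = 8 + 7 = 15$)
$-201 + \left(-8 - \left(-5 + t\right)\right)^{2} \cdot 192 = -201 + \left(-8 + \left(5 - 15\right)\right)^{2} \cdot 192 = -201 + \left(-8 - 10\right)^{2} \cdot 192 = -201 + \left(-18\right)^{2} \cdot 192 = -201 + 324 \cdot 192 = -201 + 62208 = 62007$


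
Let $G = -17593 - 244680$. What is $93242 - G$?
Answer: $355515$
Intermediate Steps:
$G = -262273$
$93242 - G = 93242 - -262273 = 93242 + 262273 = 355515$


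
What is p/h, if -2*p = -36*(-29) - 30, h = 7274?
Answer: -507/7274 ≈ -0.069700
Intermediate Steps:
p = -507 (p = -(-36*(-29) - 30)/2 = -(1044 - 30)/2 = -½*1014 = -507)
p/h = -507/7274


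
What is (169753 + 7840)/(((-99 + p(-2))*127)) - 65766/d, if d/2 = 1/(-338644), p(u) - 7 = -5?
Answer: 137179833824395/12319 ≈ 1.1136e+10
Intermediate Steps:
p(u) = 2 (p(u) = 7 - 5 = 2)
d = -1/169322 (d = 2/(-338644) = 2*(-1/338644) = -1/169322 ≈ -5.9059e-6)
(169753 + 7840)/(((-99 + p(-2))*127)) - 65766/d = (169753 + 7840)/(((-99 + 2)*127)) - 65766/(-1/169322) = 177593/((-97*127)) - 65766*(-169322) = 177593/(-12319) + 11135630652 = 177593*(-1/12319) + 11135630652 = -177593/12319 + 11135630652 = 137179833824395/12319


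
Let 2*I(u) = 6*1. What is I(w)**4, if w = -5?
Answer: 81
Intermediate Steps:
I(u) = 3 (I(u) = (6*1)/2 = (1/2)*6 = 3)
I(w)**4 = 3**4 = 81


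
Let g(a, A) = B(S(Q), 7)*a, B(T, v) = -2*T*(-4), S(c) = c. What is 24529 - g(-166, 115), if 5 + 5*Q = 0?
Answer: 23201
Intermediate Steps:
Q = -1 (Q = -1 + (1/5)*0 = -1 + 0 = -1)
B(T, v) = 8*T
g(a, A) = -8*a (g(a, A) = (8*(-1))*a = -8*a)
24529 - g(-166, 115) = 24529 - (-8)*(-166) = 24529 - 1*1328 = 24529 - 1328 = 23201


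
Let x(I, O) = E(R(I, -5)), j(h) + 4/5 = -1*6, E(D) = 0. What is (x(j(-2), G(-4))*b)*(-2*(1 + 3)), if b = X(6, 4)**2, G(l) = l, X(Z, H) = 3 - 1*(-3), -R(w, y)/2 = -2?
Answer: 0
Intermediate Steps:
R(w, y) = 4 (R(w, y) = -2*(-2) = 4)
X(Z, H) = 6 (X(Z, H) = 3 + 3 = 6)
j(h) = -34/5 (j(h) = -4/5 - 1*6 = -4/5 - 6 = -34/5)
x(I, O) = 0
b = 36 (b = 6**2 = 36)
(x(j(-2), G(-4))*b)*(-2*(1 + 3)) = (0*36)*(-2*(1 + 3)) = 0*(-2*4) = 0*(-8) = 0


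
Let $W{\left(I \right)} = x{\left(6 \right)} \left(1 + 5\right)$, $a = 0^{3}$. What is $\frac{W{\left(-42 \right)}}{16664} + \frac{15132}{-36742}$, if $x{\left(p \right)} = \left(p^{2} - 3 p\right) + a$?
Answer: $- \frac{31023939}{76533586} \approx -0.40536$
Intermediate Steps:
$a = 0$
$x{\left(p \right)} = p^{2} - 3 p$ ($x{\left(p \right)} = \left(p^{2} - 3 p\right) + 0 = p^{2} - 3 p$)
$W{\left(I \right)} = 108$ ($W{\left(I \right)} = 6 \left(-3 + 6\right) \left(1 + 5\right) = 6 \cdot 3 \cdot 6 = 18 \cdot 6 = 108$)
$\frac{W{\left(-42 \right)}}{16664} + \frac{15132}{-36742} = \frac{108}{16664} + \frac{15132}{-36742} = 108 \cdot \frac{1}{16664} + 15132 \left(- \frac{1}{36742}\right) = \frac{27}{4166} - \frac{7566}{18371} = - \frac{31023939}{76533586}$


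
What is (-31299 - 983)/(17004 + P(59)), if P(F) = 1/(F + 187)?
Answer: -7941372/4182985 ≈ -1.8985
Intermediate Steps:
P(F) = 1/(187 + F)
(-31299 - 983)/(17004 + P(59)) = (-31299 - 983)/(17004 + 1/(187 + 59)) = -32282/(17004 + 1/246) = -32282/4182985/246 = -32282*246/4182985 = -7941372/4182985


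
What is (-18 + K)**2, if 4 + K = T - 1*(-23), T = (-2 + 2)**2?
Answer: 1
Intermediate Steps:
T = 0 (T = 0**2 = 0)
K = 19 (K = -4 + (0 - 1*(-23)) = -4 + (0 + 23) = -4 + 23 = 19)
(-18 + K)**2 = (-18 + 19)**2 = 1**2 = 1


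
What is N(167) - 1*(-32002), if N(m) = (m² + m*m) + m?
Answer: 87947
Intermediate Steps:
N(m) = m + 2*m² (N(m) = (m² + m²) + m = 2*m² + m = m + 2*m²)
N(167) - 1*(-32002) = 167*(1 + 2*167) - 1*(-32002) = 167*(1 + 334) + 32002 = 167*335 + 32002 = 55945 + 32002 = 87947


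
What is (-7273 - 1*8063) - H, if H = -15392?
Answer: 56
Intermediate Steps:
(-7273 - 1*8063) - H = (-7273 - 1*8063) - 1*(-15392) = (-7273 - 8063) + 15392 = -15336 + 15392 = 56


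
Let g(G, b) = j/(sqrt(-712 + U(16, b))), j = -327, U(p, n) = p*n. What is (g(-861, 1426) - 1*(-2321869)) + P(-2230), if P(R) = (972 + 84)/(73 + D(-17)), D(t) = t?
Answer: 16253215/7 - 109*sqrt(614)/1228 ≈ 2.3219e+6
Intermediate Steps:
U(p, n) = n*p
g(G, b) = -327/sqrt(-712 + 16*b) (g(G, b) = -327/sqrt(-712 + b*16) = -327/sqrt(-712 + 16*b))
P(R) = 132/7 (P(R) = (972 + 84)/(73 - 17) = 1056/56 = 1056*(1/56) = 132/7)
(g(-861, 1426) - 1*(-2321869)) + P(-2230) = (-327*sqrt(2)/(4*sqrt(-89 + 2*1426)) - 1*(-2321869)) + 132/7 = (-327*sqrt(2)/(4*sqrt(-89 + 2852)) + 2321869) + 132/7 = (-327*sqrt(2)/(4*sqrt(2763)) + 2321869) + 132/7 = (-327*sqrt(2)*sqrt(307)/921/4 + 2321869) + 132/7 = (-109*sqrt(614)/1228 + 2321869) + 132/7 = (2321869 - 109*sqrt(614)/1228) + 132/7 = 16253215/7 - 109*sqrt(614)/1228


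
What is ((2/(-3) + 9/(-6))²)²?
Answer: 28561/1296 ≈ 22.038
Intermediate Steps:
((2/(-3) + 9/(-6))²)² = ((2*(-⅓) + 9*(-⅙))²)² = ((-⅔ - 3/2)²)² = ((-13/6)²)² = (169/36)² = 28561/1296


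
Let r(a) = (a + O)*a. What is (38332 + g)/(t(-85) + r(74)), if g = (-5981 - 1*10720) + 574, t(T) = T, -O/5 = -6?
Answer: 22205/7611 ≈ 2.9175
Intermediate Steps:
O = 30 (O = -5*(-6) = 30)
r(a) = a*(30 + a) (r(a) = (a + 30)*a = (30 + a)*a = a*(30 + a))
g = -16127 (g = (-5981 - 10720) + 574 = -16701 + 574 = -16127)
(38332 + g)/(t(-85) + r(74)) = (38332 - 16127)/(-85 + 74*(30 + 74)) = 22205/(-85 + 74*104) = 22205/(-85 + 7696) = 22205/7611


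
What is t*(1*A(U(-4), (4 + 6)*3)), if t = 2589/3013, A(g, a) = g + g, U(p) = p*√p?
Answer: -41424*I/3013 ≈ -13.748*I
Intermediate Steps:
U(p) = p^(3/2)
A(g, a) = 2*g
t = 2589/3013 (t = 2589*(1/3013) = 2589/3013 ≈ 0.85928)
t*(1*A(U(-4), (4 + 6)*3)) = 2589*(1*(2*(-4)^(3/2)))/3013 = 2589*(1*(2*(-8*I)))/3013 = 2589*(1*(-16*I))/3013 = 2589*(-16*I)/3013 = -41424*I/3013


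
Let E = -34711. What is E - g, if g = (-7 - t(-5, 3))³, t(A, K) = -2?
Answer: -34586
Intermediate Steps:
g = -125 (g = (-7 - 1*(-2))³ = (-7 + 2)³ = (-5)³ = -125)
E - g = -34711 - 1*(-125) = -34711 + 125 = -34586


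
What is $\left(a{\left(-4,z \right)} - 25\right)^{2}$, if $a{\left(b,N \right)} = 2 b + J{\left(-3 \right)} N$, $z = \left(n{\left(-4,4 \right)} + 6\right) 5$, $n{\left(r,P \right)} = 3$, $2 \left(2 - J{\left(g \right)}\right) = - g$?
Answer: $\frac{441}{4} \approx 110.25$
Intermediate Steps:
$J{\left(g \right)} = 2 + \frac{g}{2}$ ($J{\left(g \right)} = 2 - \frac{\left(-1\right) g}{2} = 2 + \frac{g}{2}$)
$z = 45$ ($z = \left(3 + 6\right) 5 = 9 \cdot 5 = 45$)
$a{\left(b,N \right)} = \frac{N}{2} + 2 b$ ($a{\left(b,N \right)} = 2 b + \left(2 + \frac{1}{2} \left(-3\right)\right) N = 2 b + \left(2 - \frac{3}{2}\right) N = 2 b + \frac{N}{2} = \frac{N}{2} + 2 b$)
$\left(a{\left(-4,z \right)} - 25\right)^{2} = \left(\left(\frac{1}{2} \cdot 45 + 2 \left(-4\right)\right) - 25\right)^{2} = \left(\left(\frac{45}{2} - 8\right) - 25\right)^{2} = \left(\frac{29}{2} - 25\right)^{2} = \left(- \frac{21}{2}\right)^{2} = \frac{441}{4}$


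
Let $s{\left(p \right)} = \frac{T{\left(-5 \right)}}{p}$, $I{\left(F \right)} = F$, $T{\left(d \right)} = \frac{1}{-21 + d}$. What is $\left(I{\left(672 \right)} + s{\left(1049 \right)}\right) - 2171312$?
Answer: $- \frac{59202035361}{27274} \approx -2.1706 \cdot 10^{6}$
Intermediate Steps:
$s{\left(p \right)} = - \frac{1}{26 p}$ ($s{\left(p \right)} = \frac{1}{\left(-21 - 5\right) p} = \frac{1}{\left(-26\right) p} = - \frac{1}{26 p}$)
$\left(I{\left(672 \right)} + s{\left(1049 \right)}\right) - 2171312 = \left(672 - \frac{1}{26 \cdot 1049}\right) - 2171312 = \left(672 - \frac{1}{27274}\right) - 2171312 = \frac{18328127}{27274} - 2171312 = - \frac{59202035361}{27274}$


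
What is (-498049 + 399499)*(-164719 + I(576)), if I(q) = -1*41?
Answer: 16237098000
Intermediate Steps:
I(q) = -41
(-498049 + 399499)*(-164719 + I(576)) = (-498049 + 399499)*(-164719 - 41) = -98550*(-164760) = 16237098000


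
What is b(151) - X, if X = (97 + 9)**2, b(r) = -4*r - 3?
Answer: -11843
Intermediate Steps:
b(r) = -3 - 4*r
X = 11236 (X = 106**2 = 11236)
b(151) - X = (-3 - 4*151) - 1*11236 = (-3 - 604) - 11236 = -607 - 11236 = -11843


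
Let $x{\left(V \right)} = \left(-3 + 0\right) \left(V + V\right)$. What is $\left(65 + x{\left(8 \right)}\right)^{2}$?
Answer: $289$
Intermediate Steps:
$x{\left(V \right)} = - 6 V$ ($x{\left(V \right)} = - 3 \cdot 2 V = - 6 V$)
$\left(65 + x{\left(8 \right)}\right)^{2} = \left(65 - 48\right)^{2} = 17^{2} = 289$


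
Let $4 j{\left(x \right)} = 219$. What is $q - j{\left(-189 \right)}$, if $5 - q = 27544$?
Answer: $- \frac{110375}{4} \approx -27594.0$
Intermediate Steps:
$q = -27539$ ($q = 5 - 27544 = -27539$)
$j{\left(x \right)} = \frac{219}{4}$ ($j{\left(x \right)} = \frac{1}{4} \cdot 219 = \frac{219}{4}$)
$q - j{\left(-189 \right)} = -27539 - \frac{219}{4} = - \frac{110375}{4}$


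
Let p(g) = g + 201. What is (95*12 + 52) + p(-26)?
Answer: 1367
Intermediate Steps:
p(g) = 201 + g
(95*12 + 52) + p(-26) = (95*12 + 52) + (201 - 26) = (1140 + 52) + 175 = 1192 + 175 = 1367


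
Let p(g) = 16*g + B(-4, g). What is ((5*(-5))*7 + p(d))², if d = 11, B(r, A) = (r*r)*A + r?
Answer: 29929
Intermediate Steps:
B(r, A) = r + A*r² (B(r, A) = r²*A + r = A*r² + r = r + A*r²)
p(g) = -4 + 32*g (p(g) = 16*g - 4*(1 + g*(-4)) = 16*g - 4*(1 - 4*g) = 16*g + (-4 + 16*g) = -4 + 32*g)
((5*(-5))*7 + p(d))² = ((5*(-5))*7 + (-4 + 32*11))² = (-25*7 + (-4 + 352))² = (-175 + 348)² = 173² = 29929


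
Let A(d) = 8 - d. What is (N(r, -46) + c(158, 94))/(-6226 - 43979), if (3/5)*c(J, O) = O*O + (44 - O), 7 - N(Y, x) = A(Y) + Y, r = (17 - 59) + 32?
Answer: -43927/150615 ≈ -0.29165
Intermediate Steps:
r = -10 (r = -42 + 32 = -10)
N(Y, x) = -1 (N(Y, x) = 7 - ((8 - Y) + Y) = 7 - 1*8 = 7 - 8 = -1)
c(J, O) = 220/3 - 5*O/3 + 5*O²/3 (c(J, O) = 5*(O*O + (44 - O))/3 = 5*(O² + (44 - O))/3 = 5*(44 + O² - O)/3 = 220/3 - 5*O/3 + 5*O²/3)
(N(r, -46) + c(158, 94))/(-6226 - 43979) = (-1 + (220/3 - 5/3*94 + (5/3)*94²))/(-6226 - 43979) = (-1 + (220/3 - 470/3 + (5/3)*8836))/(-50205) = (-1 + (220/3 - 470/3 + 44180/3))*(-1/50205) = (-1 + 43930/3)*(-1/50205) = (43927/3)*(-1/50205) = -43927/150615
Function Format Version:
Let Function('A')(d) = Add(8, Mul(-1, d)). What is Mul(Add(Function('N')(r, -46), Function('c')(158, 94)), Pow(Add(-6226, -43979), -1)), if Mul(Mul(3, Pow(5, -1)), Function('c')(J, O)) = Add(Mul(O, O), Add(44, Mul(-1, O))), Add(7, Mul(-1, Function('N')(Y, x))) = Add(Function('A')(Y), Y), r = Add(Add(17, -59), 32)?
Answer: Rational(-43927, 150615) ≈ -0.29165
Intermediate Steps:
r = -10 (r = Add(-42, 32) = -10)
Function('N')(Y, x) = -1 (Function('N')(Y, x) = Add(7, Mul(-1, Add(Add(8, Mul(-1, Y)), Y))) = Add(7, Mul(-1, 8)) = Add(7, -8) = -1)
Function('c')(J, O) = Add(Rational(220, 3), Mul(Rational(-5, 3), O), Mul(Rational(5, 3), Pow(O, 2))) (Function('c')(J, O) = Mul(Rational(5, 3), Add(Mul(O, O), Add(44, Mul(-1, O)))) = Mul(Rational(5, 3), Add(Pow(O, 2), Add(44, Mul(-1, O)))) = Mul(Rational(5, 3), Add(44, Pow(O, 2), Mul(-1, O))) = Add(Rational(220, 3), Mul(Rational(-5, 3), O), Mul(Rational(5, 3), Pow(O, 2))))
Mul(Add(Function('N')(r, -46), Function('c')(158, 94)), Pow(Add(-6226, -43979), -1)) = Mul(Add(-1, Add(Rational(220, 3), Mul(Rational(-5, 3), 94), Mul(Rational(5, 3), Pow(94, 2)))), Pow(Add(-6226, -43979), -1)) = Mul(Add(-1, Add(Rational(220, 3), Rational(-470, 3), Mul(Rational(5, 3), 8836))), Pow(-50205, -1)) = Mul(Add(-1, Add(Rational(220, 3), Rational(-470, 3), Rational(44180, 3))), Rational(-1, 50205)) = Mul(Add(-1, Rational(43930, 3)), Rational(-1, 50205)) = Mul(Rational(43927, 3), Rational(-1, 50205)) = Rational(-43927, 150615)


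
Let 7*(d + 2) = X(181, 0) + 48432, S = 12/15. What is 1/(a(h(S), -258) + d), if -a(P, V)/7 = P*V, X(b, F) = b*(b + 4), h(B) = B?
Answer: 35/460083 ≈ 7.6073e-5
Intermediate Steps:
S = ⅘ (S = 12*(1/15) = ⅘ ≈ 0.80000)
X(b, F) = b*(4 + b)
d = 81903/7 (d = -2 + (181*(4 + 181) + 48432)/7 = -2 + (181*185 + 48432)/7 = -2 + (33485 + 48432)/7 = -2 + (⅐)*81917 = -2 + 81917/7 = 81903/7 ≈ 11700.)
a(P, V) = -7*P*V
1/(a(h(S), -258) + d) = 1/(-7*⅘*(-258) + 81903/7) = 1/(7224/5 + 81903/7) = 1/(460083/35) = 35/460083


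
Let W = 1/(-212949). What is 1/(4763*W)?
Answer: -19359/433 ≈ -44.709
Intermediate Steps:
W = -1/212949 ≈ -4.6960e-6
1/(4763*W) = 1/(4763*(-1/212949)) = (1/4763)*(-212949) = -19359/433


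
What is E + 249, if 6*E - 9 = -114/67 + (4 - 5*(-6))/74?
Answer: 1861429/7437 ≈ 250.29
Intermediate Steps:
E = 9616/7437 (E = 3/2 + (-114/67 + (4 - 5*(-6))/74)/6 = 3/2 + (-114*1/67 + (4 + 30)*(1/74))/6 = 3/2 + (-114/67 + 34*(1/74))/6 = 3/2 + (-114/67 + 17/37)/6 = 3/2 + (1/6)*(-3079/2479) = 3/2 - 3079/14874 = 9616/7437 ≈ 1.2930)
E + 249 = 9616/7437 + 249 = 1861429/7437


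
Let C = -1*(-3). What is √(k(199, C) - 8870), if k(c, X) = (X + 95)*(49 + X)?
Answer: I*√3774 ≈ 61.433*I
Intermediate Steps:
C = 3
k(c, X) = (49 + X)*(95 + X) (k(c, X) = (95 + X)*(49 + X) = (49 + X)*(95 + X))
√(k(199, C) - 8870) = √((4655 + 3² + 144*3) - 8870) = √((4655 + 9 + 432) - 8870) = √(5096 - 8870) = √(-3774) = I*√3774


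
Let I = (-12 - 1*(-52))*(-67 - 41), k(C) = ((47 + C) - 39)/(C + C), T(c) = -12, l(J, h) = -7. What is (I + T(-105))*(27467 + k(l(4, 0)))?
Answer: -832907142/7 ≈ -1.1899e+8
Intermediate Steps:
k(C) = (8 + C)/(2*C) (k(C) = (8 + C)/((2*C)) = (8 + C)*(1/(2*C)) = (8 + C)/(2*C))
I = -4320 (I = (-12 + 52)*(-108) = 40*(-108) = -4320)
(I + T(-105))*(27467 + k(l(4, 0))) = (-4320 - 12)*(27467 + (½)*(8 - 7)/(-7)) = -4332*(27467 + (½)*(-⅐)*1) = -4332*(27467 - 1/14) = -4332*384537/14 = -832907142/7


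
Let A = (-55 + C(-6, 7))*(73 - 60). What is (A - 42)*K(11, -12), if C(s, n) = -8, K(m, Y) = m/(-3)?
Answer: 3157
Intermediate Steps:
K(m, Y) = -m/3 (K(m, Y) = m*(-⅓) = -m/3)
A = -819 (A = (-55 - 8)*(73 - 60) = -63*13 = -819)
(A - 42)*K(11, -12) = (-819 - 42)*(-⅓*11) = -861*(-11/3) = 3157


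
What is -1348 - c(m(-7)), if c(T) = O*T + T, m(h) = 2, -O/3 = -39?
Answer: -1584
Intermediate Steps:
O = 117 (O = -3*(-39) = 117)
c(T) = 118*T (c(T) = 117*T + T = 118*T)
-1348 - c(m(-7)) = -1348 - 118*2 = -1348 - 1*236 = -1348 - 236 = -1584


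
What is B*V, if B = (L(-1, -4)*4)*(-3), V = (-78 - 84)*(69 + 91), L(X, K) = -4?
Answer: -1244160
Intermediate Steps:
V = -25920 (V = -162*160 = -25920)
B = 48 (B = -4*4*(-3) = -16*(-3) = 48)
B*V = 48*(-25920) = -1244160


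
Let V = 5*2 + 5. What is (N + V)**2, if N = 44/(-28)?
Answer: 8836/49 ≈ 180.33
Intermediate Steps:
N = -11/7 (N = 44*(-1/28) = -11/7 ≈ -1.5714)
V = 15 (V = 10 + 5 = 15)
(N + V)**2 = (-11/7 + 15)**2 = (94/7)**2 = 8836/49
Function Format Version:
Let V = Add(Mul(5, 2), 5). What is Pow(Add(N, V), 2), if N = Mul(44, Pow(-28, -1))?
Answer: Rational(8836, 49) ≈ 180.33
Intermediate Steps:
N = Rational(-11, 7) (N = Mul(44, Rational(-1, 28)) = Rational(-11, 7) ≈ -1.5714)
V = 15 (V = Add(10, 5) = 15)
Pow(Add(N, V), 2) = Pow(Add(Rational(-11, 7), 15), 2) = Pow(Rational(94, 7), 2) = Rational(8836, 49)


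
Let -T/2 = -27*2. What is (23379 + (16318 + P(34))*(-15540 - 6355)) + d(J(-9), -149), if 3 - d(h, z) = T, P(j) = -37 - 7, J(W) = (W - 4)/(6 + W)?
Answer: -356295956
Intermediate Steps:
J(W) = (-4 + W)/(6 + W)
P(j) = -44
T = 108 (T = -(-54)*2 = -2*(-54) = 108)
d(h, z) = -105 (d(h, z) = 3 - 1*108 = 3 - 108 = -105)
(23379 + (16318 + P(34))*(-15540 - 6355)) + d(J(-9), -149) = (23379 + (16318 - 44)*(-15540 - 6355)) - 105 = (23379 + 16274*(-21895)) - 105 = (23379 - 356319230) - 105 = -356295851 - 105 = -356295956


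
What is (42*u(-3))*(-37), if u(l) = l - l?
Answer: 0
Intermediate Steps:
u(l) = 0
(42*u(-3))*(-37) = (42*0)*(-37) = 0*(-37) = 0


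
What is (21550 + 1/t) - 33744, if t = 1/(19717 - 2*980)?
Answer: 5563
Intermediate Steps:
t = 1/17757 (t = 1/(19717 - 1960) = 1/17757 ≈ 5.6316e-5)
(21550 + 1/t) - 33744 = (21550 + 1/(1/17757)) - 33744 = (21550 + 17757) - 33744 = 39307 - 33744 = 5563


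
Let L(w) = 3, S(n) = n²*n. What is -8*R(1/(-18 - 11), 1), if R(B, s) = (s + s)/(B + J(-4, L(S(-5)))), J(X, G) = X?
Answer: 464/117 ≈ 3.9658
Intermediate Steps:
S(n) = n³
R(B, s) = 2*s/(-4 + B) (R(B, s) = (s + s)/(B - 4) = (2*s)/(-4 + B) = 2*s/(-4 + B))
-8*R(1/(-18 - 11), 1) = -16/(-4 + 1/(-18 - 11)) = -16/(-4 + 1/(-29)) = -16/(-4 - 1/29) = -16/(-117/29) = -16*(-29)/117 = -8*(-58/117) = 464/117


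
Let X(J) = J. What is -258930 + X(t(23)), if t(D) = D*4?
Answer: -258838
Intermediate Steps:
t(D) = 4*D
-258930 + X(t(23)) = -258930 + 4*23 = -258930 + 92 = -258838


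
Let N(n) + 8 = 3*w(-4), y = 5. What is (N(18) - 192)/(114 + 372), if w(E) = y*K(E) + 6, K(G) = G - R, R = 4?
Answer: -151/243 ≈ -0.62140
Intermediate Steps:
K(G) = -4 + G (K(G) = G - 1*4 = G - 4 = -4 + G)
w(E) = -14 + 5*E (w(E) = 5*(-4 + E) + 6 = (-20 + 5*E) + 6 = -14 + 5*E)
N(n) = -110 (N(n) = -8 + 3*(-14 + 5*(-4)) = -8 + 3*(-14 - 20) = -8 + 3*(-34) = -8 - 102 = -110)
(N(18) - 192)/(114 + 372) = (-110 - 192)/(114 + 372) = -302/486 = -302*1/486 = -151/243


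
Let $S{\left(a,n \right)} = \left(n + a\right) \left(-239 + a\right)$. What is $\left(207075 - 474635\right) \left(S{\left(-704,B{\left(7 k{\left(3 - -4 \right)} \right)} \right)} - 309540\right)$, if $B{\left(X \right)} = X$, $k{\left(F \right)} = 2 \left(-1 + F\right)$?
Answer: $-73611107200$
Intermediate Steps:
$k{\left(F \right)} = -2 + 2 F$
$S{\left(a,n \right)} = \left(-239 + a\right) \left(a + n\right)$ ($S{\left(a,n \right)} = \left(a + n\right) \left(-239 + a\right) = \left(-239 + a\right) \left(a + n\right)$)
$\left(207075 - 474635\right) \left(S{\left(-704,B{\left(7 k{\left(3 - -4 \right)} \right)} \right)} - 309540\right) = \left(207075 - 474635\right) \left(\left(\left(-704\right)^{2} - -168256 - 239 \cdot 7 \left(-2 + 2 \left(3 - -4\right)\right) - 704 \cdot 7 \left(-2 + 2 \left(3 - -4\right)\right)\right) - 309540\right) = - 267560 \left(\left(495616 + 168256 - 239 \cdot 7 \left(-2 + 2 \left(3 + 4\right)\right) - 704 \cdot 7 \left(-2 + 2 \left(3 + 4\right)\right)\right) - 309540\right) = - 267560 \left(\left(495616 + 168256 - 239 \cdot 7 \left(-2 + 2 \cdot 7\right) - 704 \cdot 7 \left(-2 + 2 \cdot 7\right)\right) - 309540\right) = - 267560 \left(\left(495616 + 168256 - 239 \cdot 7 \left(-2 + 14\right) - 704 \cdot 7 \left(-2 + 14\right)\right) - 309540\right) = - 267560 \left(\left(495616 + 168256 - 239 \cdot 7 \cdot 12 - 704 \cdot 7 \cdot 12\right) - 309540\right) = - 267560 \left(\left(495616 + 168256 - 20076 - 59136\right) - 309540\right) = - 267560 \left(584660 - 309540\right) = \left(-267560\right) 275120 = -73611107200$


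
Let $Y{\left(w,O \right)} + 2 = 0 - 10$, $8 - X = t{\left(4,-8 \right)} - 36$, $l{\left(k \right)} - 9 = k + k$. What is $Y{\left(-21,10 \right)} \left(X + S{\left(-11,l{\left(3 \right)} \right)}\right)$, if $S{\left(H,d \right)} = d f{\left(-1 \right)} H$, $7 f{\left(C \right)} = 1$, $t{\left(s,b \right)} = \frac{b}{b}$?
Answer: $- \frac{1632}{7} \approx -233.14$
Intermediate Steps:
$t{\left(s,b \right)} = 1$
$f{\left(C \right)} = \frac{1}{7}$ ($f{\left(C \right)} = \frac{1}{7} \cdot 1 = \frac{1}{7}$)
$l{\left(k \right)} = 9 + 2 k$ ($l{\left(k \right)} = 9 + \left(k + k\right) = 9 + 2 k$)
$S{\left(H,d \right)} = \frac{H d}{7}$ ($S{\left(H,d \right)} = d \frac{1}{7} H = \frac{d}{7} H = \frac{H d}{7}$)
$X = 43$ ($X = 8 - \left(1 - 36\right) = 8 - -35 = 8 + 35 = 43$)
$Y{\left(w,O \right)} = -12$ ($Y{\left(w,O \right)} = -2 + \left(0 - 10\right) = -2 - 10 = -12$)
$Y{\left(-21,10 \right)} \left(X + S{\left(-11,l{\left(3 \right)} \right)}\right) = - 12 \left(43 + \frac{1}{7} \left(-11\right) \left(9 + 2 \cdot 3\right)\right) = - 12 \left(43 + \frac{1}{7} \left(-11\right) \left(9 + 6\right)\right) = - 12 \left(43 + \frac{1}{7} \left(-11\right) 15\right) = - 12 \left(43 - \frac{165}{7}\right) = \left(-12\right) \frac{136}{7} = - \frac{1632}{7}$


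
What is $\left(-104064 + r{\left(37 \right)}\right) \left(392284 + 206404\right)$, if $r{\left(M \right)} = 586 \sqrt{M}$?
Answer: $-62301868032 + 350831168 \sqrt{37} \approx -6.0168 \cdot 10^{10}$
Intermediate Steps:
$\left(-104064 + r{\left(37 \right)}\right) \left(392284 + 206404\right) = \left(-104064 + 586 \sqrt{37}\right) \left(392284 + 206404\right) = \left(-104064 + 586 \sqrt{37}\right) 598688 = -62301868032 + 350831168 \sqrt{37}$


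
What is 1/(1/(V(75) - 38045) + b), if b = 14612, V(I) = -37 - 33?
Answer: 38115/556936379 ≈ 6.8437e-5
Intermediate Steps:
V(I) = -70
1/(1/(V(75) - 38045) + b) = 1/(1/(-70 - 38045) + 14612) = 1/(1/(-38115) + 14612) = 1/(-1/38115 + 14612) = 1/(556936379/38115) = 38115/556936379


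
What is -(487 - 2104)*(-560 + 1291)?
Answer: 1182027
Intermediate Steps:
-(487 - 2104)*(-560 + 1291) = -(-1617)*731 = -1*(-1182027) = 1182027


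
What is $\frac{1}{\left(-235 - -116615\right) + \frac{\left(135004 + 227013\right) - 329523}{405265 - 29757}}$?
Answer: $\frac{26822}{3121546681} \approx 8.5925 \cdot 10^{-6}$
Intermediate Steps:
$\frac{1}{\left(-235 - -116615\right) + \frac{\left(135004 + 227013\right) - 329523}{405265 - 29757}} = \frac{1}{\left(-235 + 116615\right) + \frac{362017 - 329523}{375508}} = \frac{1}{116380 + 32494 \cdot \frac{1}{375508}} = \frac{1}{116380 + \frac{2321}{26822}} = \frac{1}{\frac{3121546681}{26822}} = \frac{26822}{3121546681}$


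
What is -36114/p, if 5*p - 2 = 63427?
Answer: -60190/21143 ≈ -2.8468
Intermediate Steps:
p = 63429/5 (p = ⅖ + (⅕)*63427 = ⅖ + 63427/5 = 63429/5 ≈ 12686.)
-36114/p = -36114/63429/5 = -36114*5/63429 = -60190/21143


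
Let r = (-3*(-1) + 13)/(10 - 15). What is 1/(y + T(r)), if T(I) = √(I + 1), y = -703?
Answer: -3515/2471056 - I*√55/2471056 ≈ -0.0014225 - 3.0012e-6*I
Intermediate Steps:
r = -16/5 (r = (3 + 13)/(-5) = 16*(-⅕) = -16/5 ≈ -3.2000)
T(I) = √(1 + I)
1/(y + T(r)) = 1/(-703 + √(1 - 16/5)) = 1/(-703 + √(-11/5)) = 1/(-703 + I*√55/5)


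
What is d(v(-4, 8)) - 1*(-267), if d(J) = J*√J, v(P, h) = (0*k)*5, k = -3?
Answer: 267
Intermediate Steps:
v(P, h) = 0 (v(P, h) = (0*(-3))*5 = 0*5 = 0)
d(J) = J^(3/2)
d(v(-4, 8)) - 1*(-267) = 0^(3/2) - 1*(-267) = 0 + 267 = 267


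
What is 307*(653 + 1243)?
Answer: 582072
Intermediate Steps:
307*(653 + 1243) = 307*1896 = 582072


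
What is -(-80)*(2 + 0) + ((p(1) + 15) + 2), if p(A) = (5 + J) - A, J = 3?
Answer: 184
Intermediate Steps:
p(A) = 8 - A (p(A) = (5 + 3) - A = 8 - A)
-(-80)*(2 + 0) + ((p(1) + 15) + 2) = -(-80)*(2 + 0) + (((8 - 1*1) + 15) + 2) = -(-80)*2 + (((8 - 1) + 15) + 2) = -40*(-4) + ((7 + 15) + 2) = 160 + (22 + 2) = 160 + 24 = 184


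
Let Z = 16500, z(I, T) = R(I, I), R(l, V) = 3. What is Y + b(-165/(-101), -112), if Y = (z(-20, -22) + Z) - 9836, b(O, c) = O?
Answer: 673532/101 ≈ 6668.6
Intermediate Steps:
z(I, T) = 3
Y = 6667 (Y = (3 + 16500) - 9836 = 16503 - 9836 = 6667)
Y + b(-165/(-101), -112) = 6667 - 165/(-101) = 6667 - 165*(-1/101) = 6667 + 165/101 = 673532/101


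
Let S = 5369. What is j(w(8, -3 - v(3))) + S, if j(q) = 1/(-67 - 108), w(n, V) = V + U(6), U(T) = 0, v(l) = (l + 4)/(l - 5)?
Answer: 939574/175 ≈ 5369.0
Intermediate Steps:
v(l) = (4 + l)/(-5 + l)
w(n, V) = V (w(n, V) = V + 0 = V)
j(q) = -1/175 (j(q) = 1/(-175) = -1/175)
j(w(8, -3 - v(3))) + S = -1/175 + 5369 = 939574/175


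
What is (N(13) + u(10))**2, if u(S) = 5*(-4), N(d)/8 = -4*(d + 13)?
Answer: 725904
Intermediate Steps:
N(d) = -416 - 32*d (N(d) = 8*(-4*(d + 13)) = 8*(-4*(13 + d)) = 8*(-52 - 4*d) = -416 - 32*d)
u(S) = -20
(N(13) + u(10))**2 = ((-416 - 32*13) - 20)**2 = ((-416 - 416) - 20)**2 = (-832 - 20)**2 = (-852)**2 = 725904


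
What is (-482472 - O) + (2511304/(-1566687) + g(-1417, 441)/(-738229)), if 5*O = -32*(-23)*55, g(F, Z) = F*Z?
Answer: -567378959693223841/1156573777323 ≈ -4.9057e+5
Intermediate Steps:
O = 8096 (O = (-32*(-23)*55)/5 = (736*55)/5 = (1/5)*40480 = 8096)
(-482472 - O) + (2511304/(-1566687) + g(-1417, 441)/(-738229)) = (-482472 - 1*8096) + (2511304/(-1566687) - 1417*441/(-738229)) = (-482472 - 8096) + (2511304*(-1/1566687) - 624897*(-1/738229)) = -490568 + (-2511304/1566687 + 624897/738229) = -490568 - 874899434377/1156573777323 = -567378959693223841/1156573777323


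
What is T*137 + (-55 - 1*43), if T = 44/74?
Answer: -612/37 ≈ -16.541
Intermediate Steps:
T = 22/37 (T = 44*(1/74) = 22/37 ≈ 0.59459)
T*137 + (-55 - 1*43) = (22/37)*137 + (-55 - 1*43) = 3014/37 + (-55 - 43) = 3014/37 - 98 = -612/37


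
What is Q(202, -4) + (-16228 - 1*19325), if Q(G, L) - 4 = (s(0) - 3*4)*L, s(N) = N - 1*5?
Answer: -35481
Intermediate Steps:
s(N) = -5 + N (s(N) = N - 5 = -5 + N)
Q(G, L) = 4 - 17*L (Q(G, L) = 4 + ((-5 + 0) - 3*4)*L = 4 + (-5 - 12)*L = 4 - 17*L)
Q(202, -4) + (-16228 - 1*19325) = (4 - 17*(-4)) + (-16228 - 1*19325) = (4 + 68) + (-16228 - 19325) = 72 - 35553 = -35481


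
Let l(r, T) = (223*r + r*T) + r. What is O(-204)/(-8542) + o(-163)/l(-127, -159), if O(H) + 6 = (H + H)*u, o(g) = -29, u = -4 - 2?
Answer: -9955496/35257105 ≈ -0.28237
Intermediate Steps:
u = -6
O(H) = -6 - 12*H (O(H) = -6 + (H + H)*(-6) = -6 + (2*H)*(-6) = -6 - 12*H)
l(r, T) = 224*r + T*r (l(r, T) = (223*r + T*r) + r = 224*r + T*r)
O(-204)/(-8542) + o(-163)/l(-127, -159) = (-6 - 12*(-204))/(-8542) - 29*(-1/(127*(224 - 159))) = (-6 + 2448)*(-1/8542) - 29/((-127*65)) = 2442*(-1/8542) - 29/(-8255) = -1221/4271 - 29*(-1/8255) = -1221/4271 + 29/8255 = -9955496/35257105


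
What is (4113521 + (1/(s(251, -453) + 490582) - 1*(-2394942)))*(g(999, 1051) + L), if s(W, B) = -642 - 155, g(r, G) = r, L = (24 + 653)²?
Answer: 1464221706855853568/489785 ≈ 2.9895e+12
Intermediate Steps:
L = 458329 (L = 677² = 458329)
s(W, B) = -797
(4113521 + (1/(s(251, -453) + 490582) - 1*(-2394942)))*(g(999, 1051) + L) = (4113521 + (1/(-797 + 490582) - 1*(-2394942)))*(999 + 458329) = (4113521 + (1/489785 + 2394942))*459328 = (4113521 + 1173006667471/489785)*459328 = (3187747550456/489785)*459328 = 1464221706855853568/489785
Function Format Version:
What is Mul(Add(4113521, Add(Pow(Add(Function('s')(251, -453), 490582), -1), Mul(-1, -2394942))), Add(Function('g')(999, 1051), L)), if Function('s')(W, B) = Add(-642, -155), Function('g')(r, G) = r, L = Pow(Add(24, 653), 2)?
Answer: Rational(1464221706855853568, 489785) ≈ 2.9895e+12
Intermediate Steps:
L = 458329 (L = Pow(677, 2) = 458329)
Function('s')(W, B) = -797
Mul(Add(4113521, Add(Pow(Add(Function('s')(251, -453), 490582), -1), Mul(-1, -2394942))), Add(Function('g')(999, 1051), L)) = Mul(Add(4113521, Add(Pow(Add(-797, 490582), -1), Mul(-1, -2394942))), Add(999, 458329)) = Mul(Add(4113521, Add(Pow(489785, -1), 2394942)), 459328) = Mul(Add(4113521, Add(Rational(1, 489785), 2394942)), 459328) = Mul(Add(4113521, Rational(1173006667471, 489785)), 459328) = Mul(Rational(3187747550456, 489785), 459328) = Rational(1464221706855853568, 489785)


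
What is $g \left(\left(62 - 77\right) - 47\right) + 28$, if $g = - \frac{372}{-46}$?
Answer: $- \frac{10888}{23} \approx -473.39$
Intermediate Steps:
$g = \frac{186}{23}$ ($g = \left(-372\right) \left(- \frac{1}{46}\right) = \frac{186}{23} \approx 8.087$)
$g \left(\left(62 - 77\right) - 47\right) + 28 = \frac{186 \left(\left(62 - 77\right) - 47\right)}{23} + 28 = \frac{186 \left(-15 - 47\right)}{23} + 28 = \frac{186}{23} \left(-62\right) + 28 = - \frac{11532}{23} + 28 = - \frac{10888}{23}$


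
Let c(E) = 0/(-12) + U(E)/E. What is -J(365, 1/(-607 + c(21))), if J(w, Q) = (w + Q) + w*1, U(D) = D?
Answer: -442379/606 ≈ -730.00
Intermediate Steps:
c(E) = 1 (c(E) = 0/(-12) + E/E = 0*(-1/12) + 1 = 0 + 1 = 1)
J(w, Q) = Q + 2*w (J(w, Q) = (Q + w) + w = Q + 2*w)
-J(365, 1/(-607 + c(21))) = -(1/(-607 + 1) + 2*365) = -(1/(-606) + 730) = -(-1/606 + 730) = -1*442379/606 = -442379/606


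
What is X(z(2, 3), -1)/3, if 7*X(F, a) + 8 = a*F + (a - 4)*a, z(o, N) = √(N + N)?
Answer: -⅐ - √6/21 ≈ -0.25950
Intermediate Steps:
z(o, N) = √2*√N (z(o, N) = √(2*N) = √2*√N)
X(F, a) = -8/7 + F*a/7 + a*(-4 + a)/7 (X(F, a) = -8/7 + (a*F + (a - 4)*a)/7 = -8/7 + (F*a + (-4 + a)*a)/7 = -8/7 + (F*a + a*(-4 + a))/7 = -8/7 + (F*a/7 + a*(-4 + a)/7) = -8/7 + F*a/7 + a*(-4 + a)/7)
X(z(2, 3), -1)/3 = (-8/7 - 4/7*(-1) + (⅐)*(-1)² + (⅐)*(√2*√3)*(-1))/3 = (-8/7 + 4/7 + (⅐)*1 + (⅐)*√6*(-1))*(⅓) = (-8/7 + 4/7 + ⅐ - √6/7)*(⅓) = (-3/7 - √6/7)*(⅓) = -⅐ - √6/21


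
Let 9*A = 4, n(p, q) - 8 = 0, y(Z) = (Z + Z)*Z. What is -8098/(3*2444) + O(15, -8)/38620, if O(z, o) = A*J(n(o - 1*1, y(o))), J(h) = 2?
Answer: -117276841/106185690 ≈ -1.1045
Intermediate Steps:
y(Z) = 2*Z² (y(Z) = (2*Z)*Z = 2*Z²)
n(p, q) = 8 (n(p, q) = 8 + 0 = 8)
A = 4/9 (A = (⅑)*4 = 4/9 ≈ 0.44444)
O(z, o) = 8/9 (O(z, o) = (4/9)*2 = 8/9)
-8098/(3*2444) + O(15, -8)/38620 = -8098/(3*2444) + (8/9)/38620 = -8098/7332 + (8/9)*(1/38620) = -8098*1/7332 + 2/86895 = -4049/3666 + 2/86895 = -117276841/106185690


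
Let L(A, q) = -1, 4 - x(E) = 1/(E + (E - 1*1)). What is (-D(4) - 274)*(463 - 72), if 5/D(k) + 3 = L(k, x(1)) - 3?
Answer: -747983/7 ≈ -1.0685e+5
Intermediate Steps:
x(E) = 4 - 1/(-1 + 2*E) (x(E) = 4 - 1/(E + (E - 1*1)) = 4 - 1/(E + (E - 1)) = 4 - 1/(E + (-1 + E)) = 4 - 1/(-1 + 2*E))
D(k) = -5/7 (D(k) = 5/(-3 + (-1 - 3)) = 5/(-3 - 4) = 5/(-7) = 5*(-1/7) = -5/7)
(-D(4) - 274)*(463 - 72) = (-1*(-5/7) - 274)*(463 - 72) = (5/7 - 274)*391 = -1913/7*391 = -747983/7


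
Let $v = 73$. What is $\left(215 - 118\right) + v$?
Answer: $170$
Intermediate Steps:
$\left(215 - 118\right) + v = \left(215 - 118\right) + 73 = 97 + 73 = 170$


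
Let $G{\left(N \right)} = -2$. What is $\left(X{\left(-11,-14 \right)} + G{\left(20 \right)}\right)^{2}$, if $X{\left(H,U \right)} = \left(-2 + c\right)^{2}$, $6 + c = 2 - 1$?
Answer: $2209$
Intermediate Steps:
$c = -5$ ($c = -6 + \left(2 - 1\right) = -6 + 1 = -5$)
$X{\left(H,U \right)} = 49$ ($X{\left(H,U \right)} = \left(-2 - 5\right)^{2} = \left(-7\right)^{2} = 49$)
$\left(X{\left(-11,-14 \right)} + G{\left(20 \right)}\right)^{2} = \left(49 - 2\right)^{2} = 47^{2} = 2209$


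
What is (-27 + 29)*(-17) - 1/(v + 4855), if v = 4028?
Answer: -302023/8883 ≈ -34.000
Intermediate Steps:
(-27 + 29)*(-17) - 1/(v + 4855) = (-27 + 29)*(-17) - 1/(4028 + 4855) = 2*(-17) - 1/8883 = -34 - 1*1/8883 = -34 - 1/8883 = -302023/8883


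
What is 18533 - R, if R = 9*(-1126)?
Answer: 28667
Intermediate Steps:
R = -10134
18533 - R = 18533 - 1*(-10134) = 18533 + 10134 = 28667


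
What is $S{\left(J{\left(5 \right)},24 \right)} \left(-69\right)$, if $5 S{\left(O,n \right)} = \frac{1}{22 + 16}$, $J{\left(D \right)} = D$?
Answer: $- \frac{69}{190} \approx -0.36316$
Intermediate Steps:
$S{\left(O,n \right)} = \frac{1}{190}$ ($S{\left(O,n \right)} = \frac{1}{5 \left(22 + 16\right)} = \frac{1}{5 \cdot 38} = \frac{1}{5} \cdot \frac{1}{38} = \frac{1}{190}$)
$S{\left(J{\left(5 \right)},24 \right)} \left(-69\right) = \frac{1}{190} \left(-69\right) = - \frac{69}{190}$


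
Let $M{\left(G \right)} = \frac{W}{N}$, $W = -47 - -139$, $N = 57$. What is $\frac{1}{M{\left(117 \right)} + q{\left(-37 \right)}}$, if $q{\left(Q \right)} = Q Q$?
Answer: $\frac{57}{78125} \approx 0.0007296$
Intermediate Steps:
$W = 92$ ($W = -47 + 139 = 92$)
$q{\left(Q \right)} = Q^{2}$
$M{\left(G \right)} = \frac{92}{57}$
$\frac{1}{M{\left(117 \right)} + q{\left(-37 \right)}} = \frac{1}{\frac{92}{57} + \left(-37\right)^{2}} = \frac{1}{\frac{92}{57} + 1369} = \frac{1}{\frac{78125}{57}} = \frac{57}{78125}$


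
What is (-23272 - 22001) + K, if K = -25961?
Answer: -71234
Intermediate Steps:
(-23272 - 22001) + K = (-23272 - 22001) - 25961 = -45273 - 25961 = -71234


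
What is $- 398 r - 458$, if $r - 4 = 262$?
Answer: $-106326$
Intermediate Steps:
$r = 266$ ($r = 4 + 262 = 266$)
$- 398 r - 458 = \left(-398\right) 266 - 458 = -105868 - 458 = -106326$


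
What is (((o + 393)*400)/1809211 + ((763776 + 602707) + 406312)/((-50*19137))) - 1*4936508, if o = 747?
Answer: -1709161346361050509/346228709070 ≈ -4.9365e+6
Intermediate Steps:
(((o + 393)*400)/1809211 + ((763776 + 602707) + 406312)/((-50*19137))) - 1*4936508 = (((747 + 393)*400)/1809211 + ((763776 + 602707) + 406312)/((-50*19137))) - 1*4936508 = ((1140*400)*(1/1809211) + (1366483 + 406312)/(-956850)) - 4936508 = (456000*(1/1809211) + 1772795*(-1/956850)) - 4936508 = (456000/1809211 - 354559/191370) - 4936508 = -554207322949/346228709070 - 4936508 = -1709161346361050509/346228709070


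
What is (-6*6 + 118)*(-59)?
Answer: -4838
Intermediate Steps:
(-6*6 + 118)*(-59) = (-36 + 118)*(-59) = 82*(-59) = -4838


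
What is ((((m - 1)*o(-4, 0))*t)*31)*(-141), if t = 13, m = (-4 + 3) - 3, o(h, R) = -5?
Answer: -1420575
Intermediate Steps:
m = -4 (m = -1 - 3 = -4)
((((m - 1)*o(-4, 0))*t)*31)*(-141) = ((((-4 - 1)*(-5))*13)*31)*(-141) = ((-5*(-5)*13)*31)*(-141) = ((25*13)*31)*(-141) = (325*31)*(-141) = 10075*(-141) = -1420575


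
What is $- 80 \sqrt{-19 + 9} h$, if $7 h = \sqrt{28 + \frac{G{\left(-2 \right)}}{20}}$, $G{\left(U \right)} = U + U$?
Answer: $- \frac{80 i \sqrt{278}}{7} \approx - 190.55 i$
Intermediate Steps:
$G{\left(U \right)} = 2 U$
$h = \frac{\sqrt{695}}{35}$ ($h = \frac{\sqrt{28 + \frac{2 \left(-2\right)}{20}}}{7} = \frac{\sqrt{28 - \frac{1}{5}}}{7} = \frac{\sqrt{\frac{139}{5}}}{7} = \frac{\frac{1}{5} \sqrt{695}}{7} = \frac{\sqrt{695}}{35} \approx 0.75322$)
$- 80 \sqrt{-19 + 9} h = - 80 \sqrt{-19 + 9} \frac{\sqrt{695}}{35} = - 80 \sqrt{-10} \frac{\sqrt{695}}{35} = - 80 i \sqrt{10} \frac{\sqrt{695}}{35} = - \frac{80 i \sqrt{278}}{7}$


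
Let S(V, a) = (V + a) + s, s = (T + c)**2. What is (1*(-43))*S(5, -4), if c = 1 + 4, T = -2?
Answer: -430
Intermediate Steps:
c = 5
s = 9 (s = (-2 + 5)**2 = 3**2 = 9)
S(V, a) = 9 + V + a (S(V, a) = (V + a) + 9 = 9 + V + a)
(1*(-43))*S(5, -4) = (1*(-43))*(9 + 5 - 4) = -43*10 = -430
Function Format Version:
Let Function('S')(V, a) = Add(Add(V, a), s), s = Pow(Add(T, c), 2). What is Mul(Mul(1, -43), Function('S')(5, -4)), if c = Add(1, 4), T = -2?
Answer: -430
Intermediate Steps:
c = 5
s = 9 (s = Pow(Add(-2, 5), 2) = Pow(3, 2) = 9)
Function('S')(V, a) = Add(9, V, a) (Function('S')(V, a) = Add(Add(V, a), 9) = Add(9, V, a))
Mul(Mul(1, -43), Function('S')(5, -4)) = Mul(Mul(1, -43), Add(9, 5, -4)) = Mul(-43, 10) = -430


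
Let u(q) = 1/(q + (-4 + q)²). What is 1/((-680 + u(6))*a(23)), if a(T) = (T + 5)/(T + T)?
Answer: -115/47593 ≈ -0.0024163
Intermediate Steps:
a(T) = (5 + T)/(2*T) (a(T) = (5 + T)/((2*T)) = (5 + T)*(1/(2*T)) = (5 + T)/(2*T))
1/((-680 + u(6))*a(23)) = 1/((-680 + 1/(6 + (-4 + 6)²))*(((½)*(5 + 23)/23))) = 1/((-680 + 1/(6 + 2²))*(((½)*(1/23)*28))) = 1/((-680 + 1/(6 + 4))*(14/23)) = (23/14)/(-680 + 1/10) = (23/14)/(-680 + ⅒) = (23/14)/(-6799/10) = -10/6799*23/14 = -115/47593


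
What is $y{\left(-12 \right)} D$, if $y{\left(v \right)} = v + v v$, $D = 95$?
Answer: $12540$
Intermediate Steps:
$y{\left(v \right)} = v + v^{2}$
$y{\left(-12 \right)} D = - 12 \left(1 - 12\right) 95 = \left(-12\right) \left(-11\right) 95 = 132 \cdot 95 = 12540$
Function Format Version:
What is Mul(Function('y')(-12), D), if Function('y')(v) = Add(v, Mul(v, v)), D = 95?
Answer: 12540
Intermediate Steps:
Function('y')(v) = Add(v, Pow(v, 2))
Mul(Function('y')(-12), D) = Mul(Mul(-12, Add(1, -12)), 95) = Mul(Mul(-12, -11), 95) = Mul(132, 95) = 12540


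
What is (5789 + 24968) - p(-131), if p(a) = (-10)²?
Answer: 30657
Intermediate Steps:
p(a) = 100
(5789 + 24968) - p(-131) = (5789 + 24968) - 1*100 = 30757 - 100 = 30657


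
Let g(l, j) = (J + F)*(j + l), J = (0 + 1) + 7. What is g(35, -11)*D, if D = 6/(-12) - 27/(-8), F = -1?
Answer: 483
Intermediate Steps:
D = 23/8 (D = 6*(-1/12) - 27*(-⅛) = -½ + 27/8 = 23/8 ≈ 2.8750)
J = 8 (J = 1 + 7 = 8)
g(l, j) = 7*j + 7*l (g(l, j) = (8 - 1)*(j + l) = 7*(j + l) = 7*j + 7*l)
g(35, -11)*D = (7*(-11) + 7*35)*(23/8) = (-77 + 245)*(23/8) = 168*(23/8) = 483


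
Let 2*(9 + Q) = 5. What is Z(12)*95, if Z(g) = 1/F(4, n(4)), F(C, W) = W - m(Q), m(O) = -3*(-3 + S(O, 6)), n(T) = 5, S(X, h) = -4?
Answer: -95/16 ≈ -5.9375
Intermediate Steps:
Q = -13/2 (Q = -9 + (1/2)*5 = -9 + 5/2 = -13/2 ≈ -6.5000)
m(O) = 21 (m(O) = -3*(-3 - 4) = -3*(-7) = 21)
F(C, W) = -21 + W (F(C, W) = W - 1*21 = W - 21 = -21 + W)
Z(g) = -1/16 (Z(g) = 1/(-21 + 5) = 1/(-16) = -1/16)
Z(12)*95 = -1/16*95 = -95/16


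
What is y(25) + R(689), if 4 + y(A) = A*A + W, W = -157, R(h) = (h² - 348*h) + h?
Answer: 236102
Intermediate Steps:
R(h) = h² - 347*h
y(A) = -161 + A² (y(A) = -4 + (A*A - 157) = -4 + (A² - 157) = -4 + (-157 + A²) = -161 + A²)
y(25) + R(689) = (-161 + 25²) + 689*(-347 + 689) = (-161 + 625) + 689*342 = 464 + 235638 = 236102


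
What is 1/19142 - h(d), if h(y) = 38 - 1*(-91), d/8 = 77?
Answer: -2469317/19142 ≈ -129.00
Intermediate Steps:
d = 616 (d = 8*77 = 616)
h(y) = 129 (h(y) = 38 + 91 = 129)
1/19142 - h(d) = 1/19142 - 1*129 = 1/19142 - 129 = -2469317/19142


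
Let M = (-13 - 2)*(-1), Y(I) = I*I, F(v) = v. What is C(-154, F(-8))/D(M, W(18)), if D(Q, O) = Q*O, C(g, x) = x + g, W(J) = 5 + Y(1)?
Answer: -9/5 ≈ -1.8000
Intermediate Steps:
Y(I) = I²
W(J) = 6 (W(J) = 5 + 1² = 5 + 1 = 6)
C(g, x) = g + x
M = 15 (M = -15*(-1) = 15)
D(Q, O) = O*Q
C(-154, F(-8))/D(M, W(18)) = (-154 - 8)/((6*15)) = -162/90 = -162*1/90 = -9/5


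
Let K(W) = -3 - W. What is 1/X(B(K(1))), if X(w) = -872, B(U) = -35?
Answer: -1/872 ≈ -0.0011468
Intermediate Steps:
1/X(B(K(1))) = 1/(-872) = -1/872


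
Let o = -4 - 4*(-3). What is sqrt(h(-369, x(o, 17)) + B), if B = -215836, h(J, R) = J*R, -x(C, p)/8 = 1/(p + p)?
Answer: 2*I*sqrt(15587878)/17 ≈ 464.49*I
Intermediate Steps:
o = 8 (o = -4 + 12 = 8)
x(C, p) = -4/p (x(C, p) = -8/(p + p) = -8*1/(2*p) = -4/p)
sqrt(h(-369, x(o, 17)) + B) = sqrt(-(-1476)/17 - 215836) = sqrt(-369*(-4/17) - 215836) = sqrt(1476/17 - 215836) = sqrt(-3667736/17) = 2*I*sqrt(15587878)/17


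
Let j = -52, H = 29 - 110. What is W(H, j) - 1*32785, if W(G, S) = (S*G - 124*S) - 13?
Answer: -22138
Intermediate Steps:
H = -81
W(G, S) = -13 - 124*S + G*S (W(G, S) = (G*S - 124*S) - 13 = (-124*S + G*S) - 13 = -13 - 124*S + G*S)
W(H, j) - 1*32785 = (-13 - 124*(-52) - 81*(-52)) - 1*32785 = (-13 + 6448 + 4212) - 32785 = 10647 - 32785 = -22138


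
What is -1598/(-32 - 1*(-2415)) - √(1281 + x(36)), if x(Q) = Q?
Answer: -1598/2383 - √1317 ≈ -36.961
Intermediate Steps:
-1598/(-32 - 1*(-2415)) - √(1281 + x(36)) = -1598/(-32 - 1*(-2415)) - √(1281 + 36) = -1598/(-32 + 2415) - √1317 = -1598/2383 - √1317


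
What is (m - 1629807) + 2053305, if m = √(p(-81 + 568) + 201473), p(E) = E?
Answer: 423498 + 6*√5610 ≈ 4.2395e+5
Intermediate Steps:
m = 6*√5610 (m = √((-81 + 568) + 201473) = √(487 + 201473) = √201960 = 6*√5610 ≈ 449.40)
(m - 1629807) + 2053305 = (6*√5610 - 1629807) + 2053305 = (-1629807 + 6*√5610) + 2053305 = 423498 + 6*√5610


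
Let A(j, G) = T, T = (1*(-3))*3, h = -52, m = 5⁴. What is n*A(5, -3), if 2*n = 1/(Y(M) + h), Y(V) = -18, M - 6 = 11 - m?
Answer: 9/140 ≈ 0.064286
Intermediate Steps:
m = 625
M = -608 (M = 6 + (11 - 1*625) = 6 + (11 - 625) = 6 - 614 = -608)
T = -9 (T = -3*3 = -9)
n = -1/140 (n = 1/(2*(-18 - 52)) = (½)/(-70) = (½)*(-1/70) = -1/140 ≈ -0.0071429)
A(j, G) = -9
n*A(5, -3) = -1/140*(-9) = 9/140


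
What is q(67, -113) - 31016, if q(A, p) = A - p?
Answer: -30836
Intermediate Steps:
q(67, -113) - 31016 = (67 - 1*(-113)) - 31016 = (67 + 113) - 31016 = 180 - 31016 = -30836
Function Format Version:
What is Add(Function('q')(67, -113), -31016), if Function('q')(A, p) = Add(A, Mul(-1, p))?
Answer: -30836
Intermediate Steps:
Add(Function('q')(67, -113), -31016) = Add(Add(67, Mul(-1, -113)), -31016) = Add(Add(67, 113), -31016) = Add(180, -31016) = -30836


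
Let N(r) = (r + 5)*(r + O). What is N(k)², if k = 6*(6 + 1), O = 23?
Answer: 9333025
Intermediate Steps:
k = 42 (k = 6*7 = 42)
N(r) = (5 + r)*(23 + r) (N(r) = (r + 5)*(r + 23) = (5 + r)*(23 + r))
N(k)² = (115 + 42² + 28*42)² = (115 + 1764 + 1176)² = 3055² = 9333025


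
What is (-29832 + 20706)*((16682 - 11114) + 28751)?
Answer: -313195194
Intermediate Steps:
(-29832 + 20706)*((16682 - 11114) + 28751) = -9126*(5568 + 28751) = -9126*34319 = -313195194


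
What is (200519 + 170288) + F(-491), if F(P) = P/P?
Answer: 370808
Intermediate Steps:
F(P) = 1
(200519 + 170288) + F(-491) = (200519 + 170288) + 1 = 370807 + 1 = 370808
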